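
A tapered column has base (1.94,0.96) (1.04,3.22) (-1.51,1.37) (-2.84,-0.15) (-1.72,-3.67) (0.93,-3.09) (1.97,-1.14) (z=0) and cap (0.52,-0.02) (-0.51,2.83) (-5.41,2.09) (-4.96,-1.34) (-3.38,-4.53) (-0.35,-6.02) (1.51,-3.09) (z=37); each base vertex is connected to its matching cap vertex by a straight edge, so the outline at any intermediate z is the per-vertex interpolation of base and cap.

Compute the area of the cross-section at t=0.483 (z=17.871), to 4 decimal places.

Cross-section at t=0.483: each vertex is (1-t)·p0[i] + t·p1[i].
  v1: (1-0.483)·(1.94,0.96) + 0.483·(0.52,-0.02) = (1.2541,0.4867)
  v2: (1-0.483)·(1.04,3.22) + 0.483·(-0.51,2.83) = (0.2914,3.0316)
  v3: (1-0.483)·(-1.51,1.37) + 0.483·(-5.41,2.09) = (-3.3937,1.7178)
  v4: (1-0.483)·(-2.84,-0.15) + 0.483·(-4.96,-1.34) = (-3.8640,-0.7248)
  v5: (1-0.483)·(-1.72,-3.67) + 0.483·(-3.38,-4.53) = (-2.5218,-4.0854)
  v6: (1-0.483)·(0.93,-3.09) + 0.483·(-0.35,-6.02) = (0.3118,-4.5052)
  v7: (1-0.483)·(1.97,-1.14) + 0.483·(1.51,-3.09) = (1.7478,-2.0819)
Shoelace sum Σ(x_i·y_{i+1} − x_{i+1}·y_i):
  i=1: 1.2541·3.0316 − 0.2914·0.4867 = +3.6603 (running +3.6603)
  i=2: 0.2914·1.7178 − -3.3937·3.0316 = +10.7889 (running +14.4492)
  i=3: -3.3937·-0.7248 − -3.8640·1.7178 = +9.0970 (running +23.5462)
  i=4: -3.8640·-4.0854 − -2.5218·-0.7248 = +13.9580 (running +37.5043)
  i=5: -2.5218·-4.5052 − 0.3118·-4.0854 = +12.6348 (running +50.1390)
  i=6: 0.3118·-2.0819 − 1.7478·-4.5052 = +7.2252 (running +57.3642)
  i=7: 1.7478·0.4867 − 1.2541·-2.0819 = +3.4615 (running +60.8258)
Area = |Σ|/2 = |60.8258|/2 = 30.4129

Area at t=0.483: 30.4129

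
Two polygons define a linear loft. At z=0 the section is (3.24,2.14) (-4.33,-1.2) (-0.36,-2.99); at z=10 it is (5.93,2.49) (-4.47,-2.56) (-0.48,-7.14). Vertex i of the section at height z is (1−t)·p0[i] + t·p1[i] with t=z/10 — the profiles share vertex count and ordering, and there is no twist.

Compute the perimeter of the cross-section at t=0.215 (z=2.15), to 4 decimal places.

Perimeter at t=0.215: 21.0235

Cross-section at t=0.215: each vertex is (1-t)·p0[i] + t·p1[i].
  v1: (1-0.215)·(3.24,2.14) + 0.215·(5.93,2.49) = (3.8184,2.2153)
  v2: (1-0.215)·(-4.33,-1.2) + 0.215·(-4.47,-2.56) = (-4.3601,-1.4924)
  v3: (1-0.215)·(-0.36,-2.99) + 0.215·(-0.48,-7.14) = (-0.3858,-3.8822)
Perimeter = Σ |v_{i+1} − v_i|:
  edge 1→2: √(-8.1784² + -3.7077²) = 8.9796 (running 8.9796)
  edge 2→3: √(3.9743² + -2.3899²) = 4.6375 (running 13.6171)
  edge 3→1: √(4.2042² + 6.0975²) = 7.4064 (running 21.0235)
Perimeter = 21.0235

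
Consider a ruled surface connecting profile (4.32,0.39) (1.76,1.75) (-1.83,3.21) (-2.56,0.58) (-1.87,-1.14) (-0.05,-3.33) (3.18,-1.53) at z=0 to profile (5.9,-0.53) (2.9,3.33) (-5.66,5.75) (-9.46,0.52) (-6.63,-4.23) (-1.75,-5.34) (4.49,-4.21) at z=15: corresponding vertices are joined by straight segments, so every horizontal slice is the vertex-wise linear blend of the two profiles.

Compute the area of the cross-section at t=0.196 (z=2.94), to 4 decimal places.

Cross-section at t=0.196: each vertex is (1-t)·p0[i] + t·p1[i].
  v1: (1-0.196)·(4.32,0.39) + 0.196·(5.9,-0.53) = (4.6297,0.2097)
  v2: (1-0.196)·(1.76,1.75) + 0.196·(2.9,3.33) = (1.9834,2.0597)
  v3: (1-0.196)·(-1.83,3.21) + 0.196·(-5.66,5.75) = (-2.5807,3.7078)
  v4: (1-0.196)·(-2.56,0.58) + 0.196·(-9.46,0.52) = (-3.9124,0.5682)
  v5: (1-0.196)·(-1.87,-1.14) + 0.196·(-6.63,-4.23) = (-2.8030,-1.7456)
  v6: (1-0.196)·(-0.05,-3.33) + 0.196·(-1.75,-5.34) = (-0.3832,-3.7240)
  v7: (1-0.196)·(3.18,-1.53) + 0.196·(4.49,-4.21) = (3.4368,-2.0553)
Shoelace sum Σ(x_i·y_{i+1} − x_{i+1}·y_i):
  i=1: 4.6297·2.0597 − 1.9834·0.2097 = +9.1198 (running +9.1198)
  i=2: 1.9834·3.7078 − -2.5807·2.0597 = +12.6697 (running +21.7894)
  i=3: -2.5807·0.5682 − -3.9124·3.7078 = +13.0401 (running +34.8295)
  i=4: -3.9124·-1.7456 − -2.8030·0.5682 = +8.4224 (running +43.2519)
  i=5: -2.8030·-3.7240 − -0.3832·-1.7456 = +9.7692 (running +53.0211)
  i=6: -0.3832·-2.0553 − 3.4368·-3.7240 = +13.5859 (running +66.6071)
  i=7: 3.4368·0.2097 − 4.6297·-2.0553 = +10.2359 (running +76.8430)
Area = |Σ|/2 = |76.8430|/2 = 38.4215

Area at t=0.196: 38.4215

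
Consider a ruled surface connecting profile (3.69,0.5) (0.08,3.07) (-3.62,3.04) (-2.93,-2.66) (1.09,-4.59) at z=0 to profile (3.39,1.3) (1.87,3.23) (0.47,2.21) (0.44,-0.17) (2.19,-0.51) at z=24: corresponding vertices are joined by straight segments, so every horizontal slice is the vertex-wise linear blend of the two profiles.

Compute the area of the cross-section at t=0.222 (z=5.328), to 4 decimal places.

Cross-section at t=0.222: each vertex is (1-t)·p0[i] + t·p1[i].
  v1: (1-0.222)·(3.69,0.5) + 0.222·(3.39,1.3) = (3.6234,0.6776)
  v2: (1-0.222)·(0.08,3.07) + 0.222·(1.87,3.23) = (0.4774,3.1055)
  v3: (1-0.222)·(-3.62,3.04) + 0.222·(0.47,2.21) = (-2.7120,2.8557)
  v4: (1-0.222)·(-2.93,-2.66) + 0.222·(0.44,-0.17) = (-2.1819,-2.1072)
  v5: (1-0.222)·(1.09,-4.59) + 0.222·(2.19,-0.51) = (1.3342,-3.6842)
Shoelace sum Σ(x_i·y_{i+1} − x_{i+1}·y_i):
  i=1: 3.6234·3.1055 − 0.4774·0.6776 = +10.9291 (running +10.9291)
  i=2: 0.4774·2.8557 − -2.7120·3.1055 = +9.7855 (running +20.7146)
  i=3: -2.7120·-2.1072 − -2.1819·2.8557 = +11.9456 (running +32.6602)
  i=4: -2.1819·-3.6842 − 1.3342·-2.1072 = +10.8499 (running +43.5102)
  i=5: 1.3342·0.6776 − 3.6234·-3.6842 = +14.2535 (running +57.7637)
Area = |Σ|/2 = |57.7637|/2 = 28.8818

Area at t=0.222: 28.8818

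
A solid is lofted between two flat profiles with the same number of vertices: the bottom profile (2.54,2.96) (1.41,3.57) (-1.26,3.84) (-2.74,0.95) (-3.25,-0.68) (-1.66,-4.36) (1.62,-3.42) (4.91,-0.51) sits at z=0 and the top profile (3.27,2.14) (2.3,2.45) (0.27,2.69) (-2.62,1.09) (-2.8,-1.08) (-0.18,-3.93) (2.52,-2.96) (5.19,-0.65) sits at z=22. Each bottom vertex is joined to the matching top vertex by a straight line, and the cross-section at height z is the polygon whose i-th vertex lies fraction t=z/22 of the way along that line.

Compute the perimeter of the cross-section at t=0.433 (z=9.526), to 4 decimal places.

Perimeter at t=0.433: 23.5405

Cross-section at t=0.433: each vertex is (1-t)·p0[i] + t·p1[i].
  v1: (1-0.433)·(2.54,2.96) + 0.433·(3.27,2.14) = (2.8561,2.6049)
  v2: (1-0.433)·(1.41,3.57) + 0.433·(2.3,2.45) = (1.7954,3.0850)
  v3: (1-0.433)·(-1.26,3.84) + 0.433·(0.27,2.69) = (-0.5975,3.3420)
  v4: (1-0.433)·(-2.74,0.95) + 0.433·(-2.62,1.09) = (-2.6880,1.0106)
  v5: (1-0.433)·(-3.25,-0.68) + 0.433·(-2.8,-1.08) = (-3.0551,-0.8532)
  v6: (1-0.433)·(-1.66,-4.36) + 0.433·(-0.18,-3.93) = (-1.0192,-4.1738)
  v7: (1-0.433)·(1.62,-3.42) + 0.433·(2.52,-2.96) = (2.0097,-3.2208)
  v8: (1-0.433)·(4.91,-0.51) + 0.433·(5.19,-0.65) = (5.0312,-0.5706)
Perimeter = Σ |v_{i+1} − v_i|:
  edge 1→2: √(-1.0607² + 0.4801²) = 1.1643 (running 1.1643)
  edge 2→3: √(-2.3929² + 0.2570²) = 2.4066 (running 3.5710)
  edge 3→4: √(-2.0905² + -2.3314²) = 3.1314 (running 6.7024)
  edge 4→5: √(-0.3671² + -1.8638²) = 1.8996 (running 8.6020)
  edge 5→6: √(2.0360² + -3.3206²) = 3.8951 (running 12.4971)
  edge 6→7: √(3.0289² + 0.9530²) = 3.1752 (running 15.6724)
  edge 7→8: √(3.0215² + 2.6502²) = 4.0191 (running 19.6915)
  edge 8→1: √(-2.1752² + 3.1756²) = 3.8491 (running 23.5405)
Perimeter = 23.5405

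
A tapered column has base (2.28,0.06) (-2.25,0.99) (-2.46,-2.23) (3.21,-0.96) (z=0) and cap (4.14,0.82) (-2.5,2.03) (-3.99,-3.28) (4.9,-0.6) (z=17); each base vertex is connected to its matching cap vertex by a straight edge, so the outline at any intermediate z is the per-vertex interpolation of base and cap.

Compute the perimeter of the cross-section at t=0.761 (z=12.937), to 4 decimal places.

Perimeter at t=0.761: 21.1946

Cross-section at t=0.761: each vertex is (1-t)·p0[i] + t·p1[i].
  v1: (1-0.761)·(2.28,0.06) + 0.761·(4.14,0.82) = (3.6955,0.6384)
  v2: (1-0.761)·(-2.25,0.99) + 0.761·(-2.5,2.03) = (-2.4402,1.7814)
  v3: (1-0.761)·(-2.46,-2.23) + 0.761·(-3.99,-3.28) = (-3.6243,-3.0290)
  v4: (1-0.761)·(3.21,-0.96) + 0.761·(4.9,-0.6) = (4.4961,-0.6860)
Perimeter = Σ |v_{i+1} − v_i|:
  edge 1→2: √(-6.1357² + 1.1431²) = 6.2413 (running 6.2413)
  edge 2→3: √(-1.1841² + -4.8105²) = 4.9541 (running 11.1954)
  edge 3→4: √(8.1204² + 2.3430²) = 8.4517 (running 19.6470)
  edge 4→1: √(-0.8006² + 1.3244²) = 1.5476 (running 21.1946)
Perimeter = 21.1946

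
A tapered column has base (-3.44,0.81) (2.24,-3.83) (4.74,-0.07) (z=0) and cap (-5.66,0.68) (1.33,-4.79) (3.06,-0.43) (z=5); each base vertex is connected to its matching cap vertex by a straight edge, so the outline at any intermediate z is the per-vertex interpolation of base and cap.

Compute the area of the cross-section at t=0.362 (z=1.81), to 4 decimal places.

Area at t=0.362: 17.7253

Cross-section at t=0.362: each vertex is (1-t)·p0[i] + t·p1[i].
  v1: (1-0.362)·(-3.44,0.81) + 0.362·(-5.66,0.68) = (-4.2436,0.7629)
  v2: (1-0.362)·(2.24,-3.83) + 0.362·(1.33,-4.79) = (1.9106,-4.1775)
  v3: (1-0.362)·(4.74,-0.07) + 0.362·(3.06,-0.43) = (4.1318,-0.2003)
Shoelace sum Σ(x_i·y_{i+1} − x_{i+1}·y_i):
  i=1: -4.2436·-4.1775 − 1.9106·0.7629 = +16.2702 (running +16.2702)
  i=2: 1.9106·-0.2003 − 4.1318·-4.1775 = +16.8781 (running +33.1483)
  i=3: 4.1318·0.7629 − -4.2436·-0.2003 = +2.3023 (running +35.4506)
Area = |Σ|/2 = |35.4506|/2 = 17.7253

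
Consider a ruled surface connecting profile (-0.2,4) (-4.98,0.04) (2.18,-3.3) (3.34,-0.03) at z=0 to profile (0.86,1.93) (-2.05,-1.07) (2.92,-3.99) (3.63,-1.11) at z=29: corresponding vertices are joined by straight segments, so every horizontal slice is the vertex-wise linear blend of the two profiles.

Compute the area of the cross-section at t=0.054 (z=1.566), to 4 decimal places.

Area at t=0.054: 29.4622

Cross-section at t=0.054: each vertex is (1-t)·p0[i] + t·p1[i].
  v1: (1-0.054)·(-0.2,4) + 0.054·(0.86,1.93) = (-0.1428,3.8882)
  v2: (1-0.054)·(-4.98,0.04) + 0.054·(-2.05,-1.07) = (-4.8218,-0.0199)
  v3: (1-0.054)·(2.18,-3.3) + 0.054·(2.92,-3.99) = (2.2200,-3.3373)
  v4: (1-0.054)·(3.34,-0.03) + 0.054·(3.63,-1.11) = (3.3557,-0.0883)
Shoelace sum Σ(x_i·y_{i+1} − x_{i+1}·y_i):
  i=1: -0.1428·-0.0199 − -4.8218·3.8882 = +18.7510 (running +18.7510)
  i=2: -4.8218·-3.3373 − 2.2200·-0.0199 = +16.1358 (running +34.8868)
  i=3: 2.2200·-0.0883 − 3.3557·-3.3373 = +11.0026 (running +45.8894)
  i=4: 3.3557·3.8882 − -0.1428·-0.0883 = +13.0349 (running +58.9244)
Area = |Σ|/2 = |58.9244|/2 = 29.4622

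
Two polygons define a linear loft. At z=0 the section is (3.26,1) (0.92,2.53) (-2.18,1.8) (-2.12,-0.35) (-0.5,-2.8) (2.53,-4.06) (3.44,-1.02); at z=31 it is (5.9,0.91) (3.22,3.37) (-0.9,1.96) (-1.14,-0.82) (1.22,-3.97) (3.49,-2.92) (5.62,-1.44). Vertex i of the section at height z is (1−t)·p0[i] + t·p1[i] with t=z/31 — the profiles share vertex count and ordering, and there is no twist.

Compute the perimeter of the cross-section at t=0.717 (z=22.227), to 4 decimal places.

Cross-section at t=0.717: each vertex is (1-t)·p0[i] + t·p1[i].
  v1: (1-0.717)·(3.26,1) + 0.717·(5.9,0.91) = (5.1529,0.9355)
  v2: (1-0.717)·(0.92,2.53) + 0.717·(3.22,3.37) = (2.5691,3.1323)
  v3: (1-0.717)·(-2.18,1.8) + 0.717·(-0.9,1.96) = (-1.2622,1.9147)
  v4: (1-0.717)·(-2.12,-0.35) + 0.717·(-1.14,-0.82) = (-1.4173,-0.6870)
  v5: (1-0.717)·(-0.5,-2.8) + 0.717·(1.22,-3.97) = (0.7332,-3.6389)
  v6: (1-0.717)·(2.53,-4.06) + 0.717·(3.49,-2.92) = (3.2183,-3.2426)
  v7: (1-0.717)·(3.44,-1.02) + 0.717·(5.62,-1.44) = (5.0031,-1.3211)
Perimeter = Σ |v_{i+1} − v_i|:
  edge 1→2: √(-2.5838² + 2.1968²) = 3.3914 (running 3.3914)
  edge 2→3: √(-3.8313² + -1.2176²) = 4.0202 (running 7.4116)
  edge 3→4: √(-0.1551² + -2.6017²) = 2.6063 (running 10.0179)
  edge 4→5: √(2.1506² + -2.9519²) = 3.6522 (running 13.6701)
  edge 5→6: √(2.4851² + 0.3963²) = 2.5165 (running 16.1866)
  edge 6→7: √(1.7847² + 1.9215²) = 2.6225 (running 18.8091)
  edge 7→1: √(0.1498² + 2.2566²) = 2.2616 (running 21.0707)
Perimeter = 21.0707

Perimeter at t=0.717: 21.0707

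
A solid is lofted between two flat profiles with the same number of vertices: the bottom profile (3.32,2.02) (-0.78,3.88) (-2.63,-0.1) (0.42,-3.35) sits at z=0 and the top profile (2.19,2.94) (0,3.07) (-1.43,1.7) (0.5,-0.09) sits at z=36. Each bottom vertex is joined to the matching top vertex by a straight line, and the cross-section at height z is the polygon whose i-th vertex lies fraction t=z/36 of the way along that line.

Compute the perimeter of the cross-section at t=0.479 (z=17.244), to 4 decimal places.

Cross-section at t=0.479: each vertex is (1-t)·p0[i] + t·p1[i].
  v1: (1-0.479)·(3.32,2.02) + 0.479·(2.19,2.94) = (2.7787,2.4607)
  v2: (1-0.479)·(-0.78,3.88) + 0.479·(0,3.07) = (-0.4064,3.4920)
  v3: (1-0.479)·(-2.63,-0.1) + 0.479·(-1.43,1.7) = (-2.0552,0.7622)
  v4: (1-0.479)·(0.42,-3.35) + 0.479·(0.5,-0.09) = (0.4583,-1.7885)
Perimeter = Σ |v_{i+1} − v_i|:
  edge 1→2: √(-3.1851² + 1.0313²) = 3.3479 (running 3.3479)
  edge 2→3: √(-1.6488² + -2.7298²) = 3.1891 (running 6.5370)
  edge 3→4: √(2.5135² + -2.5507²) = 3.5810 (running 10.1180)
  edge 4→1: √(2.3204² + 4.2491²) = 4.8414 (running 14.9595)
Perimeter = 14.9595

Perimeter at t=0.479: 14.9595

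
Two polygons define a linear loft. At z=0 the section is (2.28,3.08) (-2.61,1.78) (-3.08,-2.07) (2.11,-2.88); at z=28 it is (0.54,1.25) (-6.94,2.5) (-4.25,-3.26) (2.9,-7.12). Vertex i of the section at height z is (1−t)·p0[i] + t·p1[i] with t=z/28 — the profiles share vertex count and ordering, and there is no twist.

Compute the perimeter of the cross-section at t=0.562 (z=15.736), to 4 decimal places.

Cross-section at t=0.562: each vertex is (1-t)·p0[i] + t·p1[i].
  v1: (1-0.562)·(2.28,3.08) + 0.562·(0.54,1.25) = (1.3021,2.0515)
  v2: (1-0.562)·(-2.61,1.78) + 0.562·(-6.94,2.5) = (-5.0435,2.1846)
  v3: (1-0.562)·(-3.08,-2.07) + 0.562·(-4.25,-3.26) = (-3.7375,-2.7388)
  v4: (1-0.562)·(2.11,-2.88) + 0.562·(2.9,-7.12) = (2.5540,-5.2629)
Perimeter = Σ |v_{i+1} − v_i|:
  edge 1→2: √(-6.3456² + 0.1331²) = 6.3470 (running 6.3470)
  edge 2→3: √(1.3059² + -4.9234²) = 5.0937 (running 11.4406)
  edge 3→4: √(6.2915² + -2.5241²) = 6.7790 (running 18.2196)
  edge 4→1: √(-1.2519² + 7.3144²) = 7.4208 (running 25.6404)
Perimeter = 25.6404

Perimeter at t=0.562: 25.6404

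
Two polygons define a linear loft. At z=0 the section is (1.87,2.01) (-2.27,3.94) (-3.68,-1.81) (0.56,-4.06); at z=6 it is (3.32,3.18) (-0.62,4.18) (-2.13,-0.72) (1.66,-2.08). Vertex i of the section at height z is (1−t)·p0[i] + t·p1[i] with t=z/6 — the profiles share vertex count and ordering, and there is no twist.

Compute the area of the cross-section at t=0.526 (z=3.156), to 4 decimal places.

Area at t=0.526: 24.3801

Cross-section at t=0.526: each vertex is (1-t)·p0[i] + t·p1[i].
  v1: (1-0.526)·(1.87,2.01) + 0.526·(3.32,3.18) = (2.6327,2.6254)
  v2: (1-0.526)·(-2.27,3.94) + 0.526·(-0.62,4.18) = (-1.4021,4.0662)
  v3: (1-0.526)·(-3.68,-1.81) + 0.526·(-2.13,-0.72) = (-2.8647,-1.2367)
  v4: (1-0.526)·(0.56,-4.06) + 0.526·(1.66,-2.08) = (1.1386,-3.0185)
Shoelace sum Σ(x_i·y_{i+1} − x_{i+1}·y_i):
  i=1: 2.6327·4.0662 − -1.4021·2.6254 = +14.3863 (running +14.3863)
  i=2: -1.4021·-1.2367 − -2.8647·4.0662 = +13.3825 (running +27.7688)
  i=3: -2.8647·-3.0185 − 1.1386·-1.2367 = +10.0552 (running +37.8240)
  i=4: 1.1386·2.6254 − 2.6327·-3.0185 = +10.9362 (running +48.7601)
Area = |Σ|/2 = |48.7601|/2 = 24.3801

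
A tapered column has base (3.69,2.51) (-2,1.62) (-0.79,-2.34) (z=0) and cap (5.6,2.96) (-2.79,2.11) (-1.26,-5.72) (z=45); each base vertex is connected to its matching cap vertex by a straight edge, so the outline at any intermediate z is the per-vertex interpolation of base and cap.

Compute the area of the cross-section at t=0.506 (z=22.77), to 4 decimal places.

Cross-section at t=0.506: each vertex is (1-t)·p0[i] + t·p1[i].
  v1: (1-0.506)·(3.69,2.51) + 0.506·(5.6,2.96) = (4.6565,2.7377)
  v2: (1-0.506)·(-2,1.62) + 0.506·(-2.79,2.11) = (-2.3997,1.8679)
  v3: (1-0.506)·(-0.79,-2.34) + 0.506·(-1.26,-5.72) = (-1.0278,-4.0503)
Shoelace sum Σ(x_i·y_{i+1} − x_{i+1}·y_i):
  i=1: 4.6565·1.8679 − -2.3997·2.7377 = +15.2678 (running +15.2678)
  i=2: -2.3997·-4.0503 − -1.0278·1.8679 = +11.6395 (running +26.9073)
  i=3: -1.0278·2.7377 − 4.6565·-4.0503 = +16.0461 (running +42.9534)
Area = |Σ|/2 = |42.9534|/2 = 21.4767

Area at t=0.506: 21.4767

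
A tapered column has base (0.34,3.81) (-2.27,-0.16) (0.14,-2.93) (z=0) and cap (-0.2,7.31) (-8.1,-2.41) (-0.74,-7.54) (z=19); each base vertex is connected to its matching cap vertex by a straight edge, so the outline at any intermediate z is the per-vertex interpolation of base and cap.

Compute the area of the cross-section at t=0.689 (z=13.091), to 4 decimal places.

Area at t=0.689: 36.8318

Cross-section at t=0.689: each vertex is (1-t)·p0[i] + t·p1[i].
  v1: (1-0.689)·(0.34,3.81) + 0.689·(-0.2,7.31) = (-0.0321,6.2215)
  v2: (1-0.689)·(-2.27,-0.16) + 0.689·(-8.1,-2.41) = (-6.2869,-1.7103)
  v3: (1-0.689)·(0.14,-2.93) + 0.689·(-0.74,-7.54) = (-0.4663,-6.1063)
Shoelace sum Σ(x_i·y_{i+1} − x_{i+1}·y_i):
  i=1: -0.0321·-1.7103 − -6.2869·6.2215 = +39.1686 (running +39.1686)
  i=2: -6.2869·-6.1063 − -0.4663·-1.7103 = +37.5919 (running +76.7605)
  i=3: -0.4663·6.2215 − -0.0321·-6.1063 = -3.0970 (running +73.6635)
Area = |Σ|/2 = |73.6635|/2 = 36.8318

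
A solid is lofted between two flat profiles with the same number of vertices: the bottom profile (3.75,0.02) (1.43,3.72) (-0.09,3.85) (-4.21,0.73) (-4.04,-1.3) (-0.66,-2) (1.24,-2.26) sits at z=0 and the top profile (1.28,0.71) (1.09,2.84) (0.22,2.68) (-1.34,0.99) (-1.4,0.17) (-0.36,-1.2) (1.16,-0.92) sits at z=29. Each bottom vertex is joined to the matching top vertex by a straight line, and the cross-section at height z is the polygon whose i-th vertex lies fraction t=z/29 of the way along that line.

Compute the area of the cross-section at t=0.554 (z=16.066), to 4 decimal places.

Cross-section at t=0.554: each vertex is (1-t)·p0[i] + t·p1[i].
  v1: (1-0.554)·(3.75,0.02) + 0.554·(1.28,0.71) = (2.3816,0.4023)
  v2: (1-0.554)·(1.43,3.72) + 0.554·(1.09,2.84) = (1.2416,3.2325)
  v3: (1-0.554)·(-0.09,3.85) + 0.554·(0.22,2.68) = (0.0817,3.2018)
  v4: (1-0.554)·(-4.21,0.73) + 0.554·(-1.34,0.99) = (-2.6200,0.8740)
  v5: (1-0.554)·(-4.04,-1.3) + 0.554·(-1.4,0.17) = (-2.5774,-0.4856)
  v6: (1-0.554)·(-0.66,-2) + 0.554·(-0.36,-1.2) = (-0.4938,-1.5568)
  v7: (1-0.554)·(1.24,-2.26) + 0.554·(1.16,-0.92) = (1.1957,-1.5176)
Shoelace sum Σ(x_i·y_{i+1} − x_{i+1}·y_i):
  i=1: 2.3816·3.2325 − 1.2416·0.4023 = +7.1991 (running +7.1991)
  i=2: 1.2416·3.2018 − 0.0817·3.2325 = +3.7113 (running +10.9104)
  i=3: 0.0817·0.8740 − -2.6200·3.2018 = +8.4603 (running +19.3706)
  i=4: -2.6200·-0.4856 − -2.5774·0.8740 = +3.5251 (running +22.8958)
  i=5: -2.5774·-1.5568 − -0.4938·-0.4856 = +3.7728 (running +26.6685)
  i=6: -0.4938·-1.5176 − 1.1957·-1.5568 = +2.6108 (running +29.2794)
  i=7: 1.1957·0.4023 − 2.3816·-1.5176 = +4.0954 (running +33.3748)
Area = |Σ|/2 = |33.3748|/2 = 16.6874

Area at t=0.554: 16.6874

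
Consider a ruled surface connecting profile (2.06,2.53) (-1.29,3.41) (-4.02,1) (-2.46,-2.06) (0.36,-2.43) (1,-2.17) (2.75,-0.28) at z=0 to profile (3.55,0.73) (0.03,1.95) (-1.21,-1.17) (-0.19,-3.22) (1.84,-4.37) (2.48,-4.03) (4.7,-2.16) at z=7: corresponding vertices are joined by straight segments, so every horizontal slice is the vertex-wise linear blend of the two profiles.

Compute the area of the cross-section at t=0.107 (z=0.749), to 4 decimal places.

Area at t=0.107: 27.0974

Cross-section at t=0.107: each vertex is (1-t)·p0[i] + t·p1[i].
  v1: (1-0.107)·(2.06,2.53) + 0.107·(3.55,0.73) = (2.2194,2.3374)
  v2: (1-0.107)·(-1.29,3.41) + 0.107·(0.03,1.95) = (-1.1488,3.2538)
  v3: (1-0.107)·(-4.02,1) + 0.107·(-1.21,-1.17) = (-3.7193,0.7678)
  v4: (1-0.107)·(-2.46,-2.06) + 0.107·(-0.19,-3.22) = (-2.2171,-2.1841)
  v5: (1-0.107)·(0.36,-2.43) + 0.107·(1.84,-4.37) = (0.5184,-2.6376)
  v6: (1-0.107)·(1,-2.17) + 0.107·(2.48,-4.03) = (1.1584,-2.3690)
  v7: (1-0.107)·(2.75,-0.28) + 0.107·(4.7,-2.16) = (2.9587,-0.4812)
Shoelace sum Σ(x_i·y_{i+1} − x_{i+1}·y_i):
  i=1: 2.2194·3.2538 − -1.1488·2.3374 = +9.9066 (running +9.9066)
  i=2: -1.1488·0.7678 − -3.7193·3.2538 = +11.2199 (running +21.1265)
  i=3: -3.7193·-2.1841 − -2.2171·0.7678 = +9.8258 (running +30.9523)
  i=4: -2.2171·-2.6376 − 0.5184·-2.1841 = +6.9800 (running +37.9322)
  i=5: 0.5184·-2.3690 − 1.1584·-2.6376 = +1.8273 (running +39.7595)
  i=6: 1.1584·-0.4812 − 2.9587·-2.3690 = +6.4517 (running +46.2113)
  i=7: 2.9587·2.3374 − 2.2194·-0.4812 = +7.9834 (running +54.1947)
Area = |Σ|/2 = |54.1947|/2 = 27.0974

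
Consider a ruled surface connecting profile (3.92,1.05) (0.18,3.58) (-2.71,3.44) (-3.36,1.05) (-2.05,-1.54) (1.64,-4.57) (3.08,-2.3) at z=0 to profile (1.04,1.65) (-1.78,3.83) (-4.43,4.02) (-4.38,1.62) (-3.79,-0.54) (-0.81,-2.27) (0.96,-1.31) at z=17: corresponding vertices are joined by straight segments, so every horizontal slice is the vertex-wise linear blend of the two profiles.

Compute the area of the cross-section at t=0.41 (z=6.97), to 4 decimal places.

Area at t=0.41: 32.0579

Cross-section at t=0.41: each vertex is (1-t)·p0[i] + t·p1[i].
  v1: (1-0.41)·(3.92,1.05) + 0.41·(1.04,1.65) = (2.7392,1.2960)
  v2: (1-0.41)·(0.18,3.58) + 0.41·(-1.78,3.83) = (-0.6236,3.6825)
  v3: (1-0.41)·(-2.71,3.44) + 0.41·(-4.43,4.02) = (-3.4152,3.6778)
  v4: (1-0.41)·(-3.36,1.05) + 0.41·(-4.38,1.62) = (-3.7782,1.2837)
  v5: (1-0.41)·(-2.05,-1.54) + 0.41·(-3.79,-0.54) = (-2.7634,-1.1300)
  v6: (1-0.41)·(1.64,-4.57) + 0.41·(-0.81,-2.27) = (0.6355,-3.6270)
  v7: (1-0.41)·(3.08,-2.3) + 0.41·(0.96,-1.31) = (2.2108,-1.8941)
Shoelace sum Σ(x_i·y_{i+1} − x_{i+1}·y_i):
  i=1: 2.7392·3.6825 − -0.6236·1.2960 = +10.8953 (running +10.8953)
  i=2: -0.6236·3.6778 − -3.4152·3.6825 = +10.2830 (running +21.1783)
  i=3: -3.4152·1.2837 − -3.7782·3.6778 = +9.5114 (running +30.6897)
  i=4: -3.7782·-1.1300 − -2.7634·1.2837 = +7.8167 (running +38.5064)
  i=5: -2.7634·-3.6270 − 0.6355·-1.1300 = +10.7410 (running +49.2474)
  i=6: 0.6355·-1.8941 − 2.2108·-3.6270 = +6.8149 (running +56.0622)
  i=7: 2.2108·1.2960 − 2.7392·-1.8941 = +8.0535 (running +64.1158)
Area = |Σ|/2 = |64.1158|/2 = 32.0579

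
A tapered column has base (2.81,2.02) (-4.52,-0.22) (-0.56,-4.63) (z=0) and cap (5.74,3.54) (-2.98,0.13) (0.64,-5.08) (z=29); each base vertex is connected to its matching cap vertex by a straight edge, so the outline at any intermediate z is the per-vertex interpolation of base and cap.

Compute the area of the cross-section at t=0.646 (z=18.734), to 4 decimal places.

Area at t=0.646: 25.8714

Cross-section at t=0.646: each vertex is (1-t)·p0[i] + t·p1[i].
  v1: (1-0.646)·(2.81,2.02) + 0.646·(5.74,3.54) = (4.7028,3.0019)
  v2: (1-0.646)·(-4.52,-0.22) + 0.646·(-2.98,0.13) = (-3.5252,0.0061)
  v3: (1-0.646)·(-0.56,-4.63) + 0.646·(0.64,-5.08) = (0.2152,-4.9207)
Shoelace sum Σ(x_i·y_{i+1} − x_{i+1}·y_i):
  i=1: 4.7028·0.0061 − -3.5252·3.0019 = +10.6109 (running +10.6109)
  i=2: -3.5252·-4.9207 − 0.2152·0.0061 = +17.3449 (running +27.9559)
  i=3: 0.2152·3.0019 − 4.7028·-4.9207 = +23.7870 (running +51.7429)
Area = |Σ|/2 = |51.7429|/2 = 25.8714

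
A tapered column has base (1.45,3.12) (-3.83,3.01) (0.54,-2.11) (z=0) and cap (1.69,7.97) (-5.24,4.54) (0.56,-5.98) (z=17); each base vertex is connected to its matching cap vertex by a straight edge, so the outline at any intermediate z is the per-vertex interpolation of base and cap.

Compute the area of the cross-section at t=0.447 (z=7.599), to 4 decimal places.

Area at t=0.447: 26.6599

Cross-section at t=0.447: each vertex is (1-t)·p0[i] + t·p1[i].
  v1: (1-0.447)·(1.45,3.12) + 0.447·(1.69,7.97) = (1.5573,5.2880)
  v2: (1-0.447)·(-3.83,3.01) + 0.447·(-5.24,4.54) = (-4.4603,3.6939)
  v3: (1-0.447)·(0.54,-2.11) + 0.447·(0.56,-5.98) = (0.5489,-3.8399)
Shoelace sum Σ(x_i·y_{i+1} − x_{i+1}·y_i):
  i=1: 1.5573·3.6939 − -4.4603·5.2880 = +29.3381 (running +29.3381)
  i=2: -4.4603·-3.8399 − 0.5489·3.6939 = +15.0992 (running +44.4373)
  i=3: 0.5489·5.2880 − 1.5573·-3.8399 = +8.8826 (running +53.3199)
Area = |Σ|/2 = |53.3199|/2 = 26.6599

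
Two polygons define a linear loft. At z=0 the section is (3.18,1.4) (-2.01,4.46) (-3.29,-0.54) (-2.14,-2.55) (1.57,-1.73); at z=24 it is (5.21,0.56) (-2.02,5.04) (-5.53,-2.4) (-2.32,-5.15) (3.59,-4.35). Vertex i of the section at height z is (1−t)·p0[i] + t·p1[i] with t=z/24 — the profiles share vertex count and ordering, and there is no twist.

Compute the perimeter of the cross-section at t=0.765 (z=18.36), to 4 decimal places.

Perimeter at t=0.765: 29.3874

Cross-section at t=0.765: each vertex is (1-t)·p0[i] + t·p1[i].
  v1: (1-0.765)·(3.18,1.4) + 0.765·(5.21,0.56) = (4.7329,0.7574)
  v2: (1-0.765)·(-2.01,4.46) + 0.765·(-2.02,5.04) = (-2.0177,4.9037)
  v3: (1-0.765)·(-3.29,-0.54) + 0.765·(-5.53,-2.4) = (-5.0036,-1.9629)
  v4: (1-0.765)·(-2.14,-2.55) + 0.765·(-2.32,-5.15) = (-2.2777,-4.5390)
  v5: (1-0.765)·(1.57,-1.73) + 0.765·(3.59,-4.35) = (3.1153,-3.7343)
Perimeter = Σ |v_{i+1} − v_i|:
  edge 1→2: √(-6.7506² + 4.1463²) = 7.9223 (running 7.9223)
  edge 2→3: √(-2.9860² + -6.8666²) = 7.4877 (running 15.4100)
  edge 3→4: √(2.7259² + -2.5761²) = 3.7506 (running 19.1606)
  edge 4→5: √(5.3930² + 0.8047²) = 5.4527 (running 24.6133)
  edge 5→1: √(1.6176² + 4.4917²) = 4.7741 (running 29.3874)
Perimeter = 29.3874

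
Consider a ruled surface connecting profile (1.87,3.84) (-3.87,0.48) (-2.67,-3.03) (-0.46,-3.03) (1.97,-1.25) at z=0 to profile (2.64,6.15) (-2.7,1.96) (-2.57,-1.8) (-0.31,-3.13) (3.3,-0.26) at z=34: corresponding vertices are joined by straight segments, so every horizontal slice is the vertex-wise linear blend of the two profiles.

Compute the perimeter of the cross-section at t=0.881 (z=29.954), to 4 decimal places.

Perimeter at t=0.881: 23.7467

Cross-section at t=0.881: each vertex is (1-t)·p0[i] + t·p1[i].
  v1: (1-0.881)·(1.87,3.84) + 0.881·(2.64,6.15) = (2.5484,5.8751)
  v2: (1-0.881)·(-3.87,0.48) + 0.881·(-2.7,1.96) = (-2.8392,1.7839)
  v3: (1-0.881)·(-2.67,-3.03) + 0.881·(-2.57,-1.8) = (-2.5819,-1.9464)
  v4: (1-0.881)·(-0.46,-3.03) + 0.881·(-0.31,-3.13) = (-0.3279,-3.1181)
  v5: (1-0.881)·(1.97,-1.25) + 0.881·(3.3,-0.26) = (3.1417,-0.3778)
Perimeter = Σ |v_{i+1} − v_i|:
  edge 1→2: √(-5.3876² + -4.0912²) = 6.7649 (running 6.7649)
  edge 2→3: √(0.2573² + -3.7302²) = 3.7391 (running 10.5041)
  edge 3→4: √(2.2540² + -1.1717²) = 2.5404 (running 13.0445)
  edge 4→5: √(3.4696² + 2.7403²) = 4.4212 (running 17.4657)
  edge 5→1: √(-0.5934² + 6.2529²) = 6.2810 (running 23.7467)
Perimeter = 23.7467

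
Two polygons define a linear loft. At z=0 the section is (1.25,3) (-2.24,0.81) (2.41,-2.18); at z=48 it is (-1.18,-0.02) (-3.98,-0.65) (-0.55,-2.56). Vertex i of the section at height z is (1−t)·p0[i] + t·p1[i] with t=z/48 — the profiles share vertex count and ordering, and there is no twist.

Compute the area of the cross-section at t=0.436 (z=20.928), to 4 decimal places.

Cross-section at t=0.436: each vertex is (1-t)·p0[i] + t·p1[i].
  v1: (1-0.436)·(1.25,3) + 0.436·(-1.18,-0.02) = (0.1905,1.6833)
  v2: (1-0.436)·(-2.24,0.81) + 0.436·(-3.98,-0.65) = (-2.9986,0.1734)
  v3: (1-0.436)·(2.41,-2.18) + 0.436·(-0.55,-2.56) = (1.1194,-2.3457)
Shoelace sum Σ(x_i·y_{i+1} − x_{i+1}·y_i):
  i=1: 0.1905·0.1734 − -2.9986·1.6833 = +5.0806 (running +5.0806)
  i=2: -2.9986·-2.3457 − 1.1194·0.1734 = +6.8397 (running +11.9203)
  i=3: 1.1194·1.6833 − 0.1905·-2.3457 = +2.3312 (running +14.2515)
Area = |Σ|/2 = |14.2515|/2 = 7.1258

Area at t=0.436: 7.1258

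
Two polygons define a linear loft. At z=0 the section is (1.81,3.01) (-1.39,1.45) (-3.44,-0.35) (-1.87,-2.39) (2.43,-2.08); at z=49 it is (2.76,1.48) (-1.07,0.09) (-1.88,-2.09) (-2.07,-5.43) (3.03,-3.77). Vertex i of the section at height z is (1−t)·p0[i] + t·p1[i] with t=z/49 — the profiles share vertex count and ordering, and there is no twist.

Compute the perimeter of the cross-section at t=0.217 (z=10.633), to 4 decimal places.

Cross-section at t=0.217: each vertex is (1-t)·p0[i] + t·p1[i].
  v1: (1-0.217)·(1.81,3.01) + 0.217·(2.76,1.48) = (2.0161,2.6780)
  v2: (1-0.217)·(-1.39,1.45) + 0.217·(-1.07,0.09) = (-1.3206,1.1549)
  v3: (1-0.217)·(-3.44,-0.35) + 0.217·(-1.88,-2.09) = (-3.1015,-0.7276)
  v4: (1-0.217)·(-1.87,-2.39) + 0.217·(-2.07,-5.43) = (-1.9134,-3.0497)
  v5: (1-0.217)·(2.43,-2.08) + 0.217·(3.03,-3.77) = (2.5602,-2.4467)
Perimeter = Σ |v_{i+1} − v_i|:
  edge 1→2: √(-3.3367² + -1.5231²) = 3.6679 (running 3.6679)
  edge 2→3: √(-1.7809² + -1.8825²) = 2.5914 (running 6.2593)
  edge 3→4: √(1.1881² + -2.3221²) = 2.6084 (running 8.8677)
  edge 4→5: √(4.4736² + 0.6030²) = 4.5140 (running 13.3817)
  edge 5→1: √(-0.5441² + 5.1247²) = 5.1535 (running 18.5353)
Perimeter = 18.5353

Perimeter at t=0.217: 18.5353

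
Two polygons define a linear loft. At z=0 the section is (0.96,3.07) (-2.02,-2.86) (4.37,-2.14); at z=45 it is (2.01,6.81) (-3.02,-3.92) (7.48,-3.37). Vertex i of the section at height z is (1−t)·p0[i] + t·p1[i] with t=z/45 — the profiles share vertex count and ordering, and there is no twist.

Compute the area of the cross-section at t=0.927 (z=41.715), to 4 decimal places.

Area at t=0.927: 51.5634

Cross-section at t=0.927: each vertex is (1-t)·p0[i] + t·p1[i].
  v1: (1-0.927)·(0.96,3.07) + 0.927·(2.01,6.81) = (1.9333,6.5370)
  v2: (1-0.927)·(-2.02,-2.86) + 0.927·(-3.02,-3.92) = (-2.9470,-3.8426)
  v3: (1-0.927)·(4.37,-2.14) + 0.927·(7.48,-3.37) = (7.2530,-3.2802)
Shoelace sum Σ(x_i·y_{i+1} − x_{i+1}·y_i):
  i=1: 1.9333·-3.8426 − -2.9470·6.5370 = +11.8354 (running +11.8354)
  i=2: -2.9470·-3.2802 − 7.2530·-3.8426 = +37.5372 (running +49.3725)
  i=3: 7.2530·6.5370 − 1.9333·-3.2802 = +53.7543 (running +103.1269)
Area = |Σ|/2 = |103.1269|/2 = 51.5634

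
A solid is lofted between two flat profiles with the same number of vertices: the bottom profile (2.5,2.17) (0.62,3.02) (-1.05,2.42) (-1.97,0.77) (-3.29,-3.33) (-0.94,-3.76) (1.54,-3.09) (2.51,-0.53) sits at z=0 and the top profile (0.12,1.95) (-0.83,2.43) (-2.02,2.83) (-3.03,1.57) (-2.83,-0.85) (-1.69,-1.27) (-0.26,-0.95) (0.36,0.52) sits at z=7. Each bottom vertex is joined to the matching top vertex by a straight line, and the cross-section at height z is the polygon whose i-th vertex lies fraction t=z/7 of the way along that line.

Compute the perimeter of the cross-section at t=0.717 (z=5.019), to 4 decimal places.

Cross-section at t=0.717: each vertex is (1-t)·p0[i] + t·p1[i].
  v1: (1-0.717)·(2.5,2.17) + 0.717·(0.12,1.95) = (0.7935,2.0123)
  v2: (1-0.717)·(0.62,3.02) + 0.717·(-0.83,2.43) = (-0.4196,2.5970)
  v3: (1-0.717)·(-1.05,2.42) + 0.717·(-2.02,2.83) = (-1.7455,2.7140)
  v4: (1-0.717)·(-1.97,0.77) + 0.717·(-3.03,1.57) = (-2.7300,1.3436)
  v5: (1-0.717)·(-3.29,-3.33) + 0.717·(-2.83,-0.85) = (-2.9602,-1.5518)
  v6: (1-0.717)·(-0.94,-3.76) + 0.717·(-1.69,-1.27) = (-1.4777,-1.9747)
  v7: (1-0.717)·(1.54,-3.09) + 0.717·(-0.26,-0.95) = (0.2494,-1.5556)
  v8: (1-0.717)·(2.51,-0.53) + 0.717·(0.36,0.52) = (0.9685,0.2228)
Perimeter = Σ |v_{i+1} − v_i|:
  edge 1→2: √(-1.2132² + 0.5847²) = 1.3467 (running 1.3467)
  edge 2→3: √(-1.3258² + 0.1170²) = 1.3310 (running 2.6777)
  edge 3→4: √(-0.9845² + -1.3704²) = 1.6874 (running 4.3651)
  edge 4→5: √(-0.2302² + -2.8954²) = 2.9046 (running 7.2697)
  edge 5→6: √(1.4824² + -0.4228²) = 1.5416 (running 8.8112)
  edge 6→7: √(1.7271² + 0.4191²) = 1.7773 (running 10.5885)
  edge 7→8: √(0.7190² + 1.7785²) = 1.9183 (running 12.5068)
  edge 8→1: √(-0.1749² + 1.7894²) = 1.7979 (running 14.3048)
Perimeter = 14.3048

Perimeter at t=0.717: 14.3048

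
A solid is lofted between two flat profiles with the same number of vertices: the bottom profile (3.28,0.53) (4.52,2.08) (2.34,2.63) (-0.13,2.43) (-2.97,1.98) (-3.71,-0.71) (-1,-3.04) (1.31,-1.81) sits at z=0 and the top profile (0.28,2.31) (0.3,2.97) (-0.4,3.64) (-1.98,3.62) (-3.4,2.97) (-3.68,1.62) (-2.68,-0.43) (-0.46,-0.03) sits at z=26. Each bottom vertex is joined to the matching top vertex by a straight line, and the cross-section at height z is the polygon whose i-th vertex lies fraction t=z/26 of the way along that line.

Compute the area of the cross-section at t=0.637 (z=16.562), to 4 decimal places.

Cross-section at t=0.637: each vertex is (1-t)·p0[i] + t·p1[i].
  v1: (1-0.637)·(3.28,0.53) + 0.637·(0.28,2.31) = (1.3690,1.6639)
  v2: (1-0.637)·(4.52,2.08) + 0.637·(0.3,2.97) = (1.8319,2.6469)
  v3: (1-0.637)·(2.34,2.63) + 0.637·(-0.4,3.64) = (0.5946,3.2734)
  v4: (1-0.637)·(-0.13,2.43) + 0.637·(-1.98,3.62) = (-1.3085,3.1880)
  v5: (1-0.637)·(-2.97,1.98) + 0.637·(-3.4,2.97) = (-3.2439,2.6106)
  v6: (1-0.637)·(-3.71,-0.71) + 0.637·(-3.68,1.62) = (-3.6909,0.7742)
  v7: (1-0.637)·(-1,-3.04) + 0.637·(-2.68,-0.43) = (-2.0702,-1.3774)
  v8: (1-0.637)·(1.31,-1.81) + 0.637·(-0.46,-0.03) = (0.1825,-0.6761)
Shoelace sum Σ(x_i·y_{i+1} − x_{i+1}·y_i):
  i=1: 1.3690·2.6469 − 1.8319·1.6639 = +0.5757 (running +0.5757)
  i=2: 1.8319·3.2734 − 0.5946·2.6469 = +4.4224 (running +4.9981)
  i=3: 0.5946·3.1880 − -1.3085·3.2734 = +6.1787 (running +11.1768)
  i=4: -1.3085·2.6106 − -3.2439·3.1880 = +6.9258 (running +18.1026)
  i=5: -3.2439·0.7742 − -3.6909·2.6106 = +7.1241 (running +25.2267)
  i=6: -3.6909·-1.3774 − -2.0702·0.7742 = +6.6867 (running +31.9134)
  i=7: -2.0702·-0.6761 − 0.1825·-1.3774 = +1.6511 (running +33.5645)
  i=8: 0.1825·1.6639 − 1.3690·-0.6761 = +1.2293 (running +34.7938)
Area = |Σ|/2 = |34.7938|/2 = 17.3969

Area at t=0.637: 17.3969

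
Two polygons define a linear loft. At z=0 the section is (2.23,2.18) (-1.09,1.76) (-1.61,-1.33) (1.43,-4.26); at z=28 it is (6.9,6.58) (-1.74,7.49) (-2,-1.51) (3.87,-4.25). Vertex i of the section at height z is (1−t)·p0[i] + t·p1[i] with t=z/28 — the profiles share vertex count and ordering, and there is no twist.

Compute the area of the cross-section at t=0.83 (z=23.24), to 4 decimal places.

Area at t=0.83: 61.8728

Cross-section at t=0.83: each vertex is (1-t)·p0[i] + t·p1[i].
  v1: (1-0.83)·(2.23,2.18) + 0.83·(6.9,6.58) = (6.1061,5.8320)
  v2: (1-0.83)·(-1.09,1.76) + 0.83·(-1.74,7.49) = (-1.6295,6.5159)
  v3: (1-0.83)·(-1.61,-1.33) + 0.83·(-2,-1.51) = (-1.9337,-1.4794)
  v4: (1-0.83)·(1.43,-4.26) + 0.83·(3.87,-4.25) = (3.4552,-4.2517)
Shoelace sum Σ(x_i·y_{i+1} − x_{i+1}·y_i):
  i=1: 6.1061·6.5159 − -1.6295·5.8320 = +49.2900 (running +49.2900)
  i=2: -1.6295·-1.4794 − -1.9337·6.5159 = +15.0105 (running +64.3005)
  i=3: -1.9337·-4.2517 − 3.4552·-1.4794 = +13.3331 (running +77.6336)
  i=4: 3.4552·5.8320 − 6.1061·-4.2517 = +46.1120 (running +123.7456)
Area = |Σ|/2 = |123.7456|/2 = 61.8728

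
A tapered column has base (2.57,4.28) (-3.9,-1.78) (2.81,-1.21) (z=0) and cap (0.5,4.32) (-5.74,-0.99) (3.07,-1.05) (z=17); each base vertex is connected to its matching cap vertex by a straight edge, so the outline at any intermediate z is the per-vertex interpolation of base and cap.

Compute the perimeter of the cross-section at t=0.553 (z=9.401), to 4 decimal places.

Cross-section at t=0.553: each vertex is (1-t)·p0[i] + t·p1[i].
  v1: (1-0.553)·(2.57,4.28) + 0.553·(0.5,4.32) = (1.4253,4.3021)
  v2: (1-0.553)·(-3.9,-1.78) + 0.553·(-5.74,-0.99) = (-4.9175,-1.3431)
  v3: (1-0.553)·(2.81,-1.21) + 0.553·(3.07,-1.05) = (2.9538,-1.1215)
Perimeter = Σ |v_{i+1} − v_i|:
  edge 1→2: √(-6.3428² + -5.6453²) = 8.4912 (running 8.4912)
  edge 2→3: √(7.8713² + 0.2216²) = 7.8744 (running 16.3656)
  edge 3→1: √(-1.5285² + 5.4236²) = 5.6349 (running 22.0005)
Perimeter = 22.0005

Perimeter at t=0.553: 22.0005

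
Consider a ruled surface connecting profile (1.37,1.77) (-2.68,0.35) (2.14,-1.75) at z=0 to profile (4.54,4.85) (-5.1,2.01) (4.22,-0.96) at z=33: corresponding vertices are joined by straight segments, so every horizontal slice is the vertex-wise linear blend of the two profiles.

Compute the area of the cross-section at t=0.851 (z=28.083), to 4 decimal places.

Area at t=0.851: 23.8750

Cross-section at t=0.851: each vertex is (1-t)·p0[i] + t·p1[i].
  v1: (1-0.851)·(1.37,1.77) + 0.851·(4.54,4.85) = (4.0677,4.3911)
  v2: (1-0.851)·(-2.68,0.35) + 0.851·(-5.1,2.01) = (-4.7394,1.7627)
  v3: (1-0.851)·(2.14,-1.75) + 0.851·(4.22,-0.96) = (3.9101,-1.0777)
Shoelace sum Σ(x_i·y_{i+1} − x_{i+1}·y_i):
  i=1: 4.0677·1.7627 − -4.7394·4.3911 = +27.9811 (running +27.9811)
  i=2: -4.7394·-1.0777 − 3.9101·1.7627 = -1.7844 (running +26.1967)
  i=3: 3.9101·4.3911 − 4.0677·-1.0777 = +21.5532 (running +47.7499)
Area = |Σ|/2 = |47.7499|/2 = 23.8750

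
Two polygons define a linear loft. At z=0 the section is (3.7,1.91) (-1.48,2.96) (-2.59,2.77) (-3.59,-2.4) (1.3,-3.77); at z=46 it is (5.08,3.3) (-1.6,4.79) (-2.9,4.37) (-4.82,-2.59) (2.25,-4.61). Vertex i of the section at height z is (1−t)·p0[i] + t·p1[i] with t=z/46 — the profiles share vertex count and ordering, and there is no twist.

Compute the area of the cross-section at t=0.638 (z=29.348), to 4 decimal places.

Area at t=0.638: 50.5874

Cross-section at t=0.638: each vertex is (1-t)·p0[i] + t·p1[i].
  v1: (1-0.638)·(3.7,1.91) + 0.638·(5.08,3.3) = (4.5804,2.7968)
  v2: (1-0.638)·(-1.48,2.96) + 0.638·(-1.6,4.79) = (-1.5566,4.1275)
  v3: (1-0.638)·(-2.59,2.77) + 0.638·(-2.9,4.37) = (-2.7878,3.7908)
  v4: (1-0.638)·(-3.59,-2.4) + 0.638·(-4.82,-2.59) = (-4.3747,-2.5212)
  v5: (1-0.638)·(1.3,-3.77) + 0.638·(2.25,-4.61) = (1.9061,-4.3059)
Shoelace sum Σ(x_i·y_{i+1} − x_{i+1}·y_i):
  i=1: 4.5804·4.1275 − -1.5566·2.7968 = +23.2594 (running +23.2594)
  i=2: -1.5566·3.7908 − -2.7878·4.1275 = +5.6061 (running +28.8654)
  i=3: -2.7878·-2.5212 − -4.3747·3.7908 = +23.6124 (running +52.4778)
  i=4: -4.3747·-4.3059 − 1.9061·-2.5212 = +23.6430 (running +76.1208)
  i=5: 1.9061·2.7968 − 4.5804·-4.3059 = +25.0540 (running +101.1748)
Area = |Σ|/2 = |101.1748|/2 = 50.5874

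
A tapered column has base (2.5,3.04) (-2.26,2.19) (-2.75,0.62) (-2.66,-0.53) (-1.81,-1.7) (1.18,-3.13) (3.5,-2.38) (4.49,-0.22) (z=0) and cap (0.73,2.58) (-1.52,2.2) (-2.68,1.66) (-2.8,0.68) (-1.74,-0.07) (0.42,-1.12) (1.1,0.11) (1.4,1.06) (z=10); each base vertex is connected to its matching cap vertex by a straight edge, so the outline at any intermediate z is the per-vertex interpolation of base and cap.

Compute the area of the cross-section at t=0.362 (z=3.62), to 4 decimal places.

Area at t=0.362: 22.3632

Cross-section at t=0.362: each vertex is (1-t)·p0[i] + t·p1[i].
  v1: (1-0.362)·(2.5,3.04) + 0.362·(0.73,2.58) = (1.8593,2.8735)
  v2: (1-0.362)·(-2.26,2.19) + 0.362·(-1.52,2.2) = (-1.9921,2.1936)
  v3: (1-0.362)·(-2.75,0.62) + 0.362·(-2.68,1.66) = (-2.7247,0.9965)
  v4: (1-0.362)·(-2.66,-0.53) + 0.362·(-2.8,0.68) = (-2.7107,-0.0920)
  v5: (1-0.362)·(-1.81,-1.7) + 0.362·(-1.74,-0.07) = (-1.7847,-1.1099)
  v6: (1-0.362)·(1.18,-3.13) + 0.362·(0.42,-1.12) = (0.9049,-2.4024)
  v7: (1-0.362)·(3.5,-2.38) + 0.362·(1.1,0.11) = (2.6312,-1.4786)
  v8: (1-0.362)·(4.49,-0.22) + 0.362·(1.4,1.06) = (3.3714,0.2434)
Shoelace sum Σ(x_i·y_{i+1} − x_{i+1}·y_i):
  i=1: 1.8593·2.1936 − -1.9921·2.8735 = +9.8028 (running +9.8028)
  i=2: -1.9921·0.9965 − -2.7247·2.1936 = +3.9918 (running +13.7946)
  i=3: -2.7247·-0.0920 − -2.7107·0.9965 = +2.9518 (running +16.7463)
  i=4: -2.7107·-1.1099 − -1.7847·-0.0920 = +2.8445 (running +19.5909)
  i=5: -1.7847·-2.4024 − 0.9049·-1.1099 = +5.2918 (running +24.8827)
  i=6: 0.9049·-1.4786 − 2.6312·-2.4024 = +4.9832 (running +29.8658)
  i=7: 2.6312·0.2434 − 3.3714·-1.4786 = +5.6254 (running +35.4912)
  i=8: 3.3714·2.8735 − 1.8593·0.2434 = +9.2352 (running +44.7265)
Area = |Σ|/2 = |44.7265|/2 = 22.3632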